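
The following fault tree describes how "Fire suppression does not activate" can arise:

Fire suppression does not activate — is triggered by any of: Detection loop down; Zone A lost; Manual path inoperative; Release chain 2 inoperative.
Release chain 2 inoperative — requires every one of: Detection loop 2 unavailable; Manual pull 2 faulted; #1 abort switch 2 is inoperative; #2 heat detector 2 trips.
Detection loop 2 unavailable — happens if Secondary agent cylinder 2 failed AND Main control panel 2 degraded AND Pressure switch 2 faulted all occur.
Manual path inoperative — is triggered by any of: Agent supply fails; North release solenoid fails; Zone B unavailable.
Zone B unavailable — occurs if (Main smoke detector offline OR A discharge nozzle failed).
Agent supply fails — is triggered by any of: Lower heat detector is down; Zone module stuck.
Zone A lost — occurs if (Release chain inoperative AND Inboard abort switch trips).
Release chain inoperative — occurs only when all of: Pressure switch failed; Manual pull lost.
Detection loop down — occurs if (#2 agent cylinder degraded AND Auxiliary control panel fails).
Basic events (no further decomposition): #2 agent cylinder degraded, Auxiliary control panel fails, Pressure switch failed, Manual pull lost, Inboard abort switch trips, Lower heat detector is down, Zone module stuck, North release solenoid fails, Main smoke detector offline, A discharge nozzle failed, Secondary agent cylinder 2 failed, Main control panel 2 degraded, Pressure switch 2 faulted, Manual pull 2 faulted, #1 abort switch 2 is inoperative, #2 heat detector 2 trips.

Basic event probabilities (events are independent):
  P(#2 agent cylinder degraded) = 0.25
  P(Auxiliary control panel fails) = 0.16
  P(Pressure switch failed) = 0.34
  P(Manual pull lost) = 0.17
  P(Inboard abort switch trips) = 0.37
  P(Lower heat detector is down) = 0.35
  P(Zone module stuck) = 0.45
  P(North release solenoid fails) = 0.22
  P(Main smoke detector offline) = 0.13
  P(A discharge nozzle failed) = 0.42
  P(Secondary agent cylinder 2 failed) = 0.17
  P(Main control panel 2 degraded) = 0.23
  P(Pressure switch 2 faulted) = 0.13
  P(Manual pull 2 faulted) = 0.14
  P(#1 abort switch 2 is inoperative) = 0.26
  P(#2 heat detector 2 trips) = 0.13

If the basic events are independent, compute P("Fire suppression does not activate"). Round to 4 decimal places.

P(Detection loop down) [AND] = 0.25 × 0.16 = 0.040000
P(Release chain inoperative) [AND] = 0.34 × 0.17 = 0.057800
P(Zone A lost) [AND] = 0.057800 × 0.37 = 0.021386
P(Agent supply fails) [OR] = 1 − (1−0.35) × (1−0.45) = 0.642500
P(Zone B unavailable) [OR] = 1 − (1−0.13) × (1−0.42) = 0.495400
P(Manual path inoperative) [OR] = 1 − (1−0.642500) × (1−0.22) × (1−0.495400) = 0.859292
P(Detection loop 2 unavailable) [AND] = 0.17 × 0.23 × 0.13 = 0.005083
P(Release chain 2 inoperative) [AND] = 0.005083 × 0.14 × 0.26 × 0.13 = 0.000024
P(Fire suppression does not activate) [OR] = 1 − (1−0.040000) × (1−0.021386) × (1−0.859292) × (1−0.000024) = 0.867812
Rounded to 4 decimal places: P(Fire suppression does not activate) ≈ 0.8678.

0.8678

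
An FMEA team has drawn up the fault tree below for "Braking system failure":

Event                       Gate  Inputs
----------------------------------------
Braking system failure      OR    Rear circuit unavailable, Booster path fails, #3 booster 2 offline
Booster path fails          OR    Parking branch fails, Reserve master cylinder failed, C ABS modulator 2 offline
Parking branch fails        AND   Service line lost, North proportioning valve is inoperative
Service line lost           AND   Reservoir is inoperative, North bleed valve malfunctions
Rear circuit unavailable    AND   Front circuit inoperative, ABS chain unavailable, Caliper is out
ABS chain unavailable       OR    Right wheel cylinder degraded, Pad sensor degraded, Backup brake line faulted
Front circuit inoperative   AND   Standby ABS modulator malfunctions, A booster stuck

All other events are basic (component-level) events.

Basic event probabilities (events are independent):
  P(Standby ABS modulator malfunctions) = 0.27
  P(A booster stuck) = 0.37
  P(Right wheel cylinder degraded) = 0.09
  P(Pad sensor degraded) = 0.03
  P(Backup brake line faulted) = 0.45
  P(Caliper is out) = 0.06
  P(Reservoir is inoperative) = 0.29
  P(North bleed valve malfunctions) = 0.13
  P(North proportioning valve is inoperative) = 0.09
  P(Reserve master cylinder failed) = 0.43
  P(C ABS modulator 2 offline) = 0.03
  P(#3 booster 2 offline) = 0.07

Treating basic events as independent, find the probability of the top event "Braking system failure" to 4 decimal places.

0.4891

P(Front circuit inoperative) [AND] = 0.27 × 0.37 = 0.099900
P(ABS chain unavailable) [OR] = 1 − (1−0.09) × (1−0.03) × (1−0.45) = 0.514515
P(Rear circuit unavailable) [AND] = 0.099900 × 0.514515 × 0.06 = 0.003084
P(Service line lost) [AND] = 0.29 × 0.13 = 0.037700
P(Parking branch fails) [AND] = 0.037700 × 0.09 = 0.003393
P(Booster path fails) [OR] = 1 − (1−0.003393) × (1−0.43) × (1−0.03) = 0.448976
P(Braking system failure) [OR] = 1 − (1−0.003084) × (1−0.448976) × (1−0.07) = 0.489128
Rounded to 4 decimal places: P(Braking system failure) ≈ 0.4891.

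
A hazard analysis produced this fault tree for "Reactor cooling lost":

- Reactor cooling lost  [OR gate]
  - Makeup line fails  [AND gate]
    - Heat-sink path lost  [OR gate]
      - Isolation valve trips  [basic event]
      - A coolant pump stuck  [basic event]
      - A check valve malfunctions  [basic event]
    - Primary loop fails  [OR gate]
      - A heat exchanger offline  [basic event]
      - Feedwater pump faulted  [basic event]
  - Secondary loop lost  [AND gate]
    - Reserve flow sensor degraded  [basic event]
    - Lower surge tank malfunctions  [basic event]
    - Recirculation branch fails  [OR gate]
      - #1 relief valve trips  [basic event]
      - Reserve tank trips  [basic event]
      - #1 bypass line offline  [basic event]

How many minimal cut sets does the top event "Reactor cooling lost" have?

9

Heat-sink path lost [OR]: union of children's cut sets → 3 cut set(s).
Primary loop fails [OR]: union of children's cut sets → 2 cut set(s).
Makeup line fails [AND]: one cut set from each child combined → 3 × 2 = 6 cut set(s).
Recirculation branch fails [OR]: union of children's cut sets → 3 cut set(s).
Secondary loop lost [AND]: one cut set from each child combined → 1 × 1 × 3 = 3 cut set(s).
Reactor cooling lost [OR]: union of children's cut sets → 9 cut set(s).
Minimal cut sets: {A heat exchanger offline, Isolation valve trips}; {Feedwater pump faulted, Isolation valve trips}; {A coolant pump stuck, A heat exchanger offline}; {A coolant pump stuck, Feedwater pump faulted}; {A check valve malfunctions, A heat exchanger offline}; {A check valve malfunctions, Feedwater pump faulted}; {#1 relief valve trips, Lower surge tank malfunctions, Reserve flow sensor degraded}; {Lower surge tank malfunctions, Reserve flow sensor degraded, Reserve tank trips}; {#1 bypass line offline, Lower surge tank malfunctions, Reserve flow sensor degraded}.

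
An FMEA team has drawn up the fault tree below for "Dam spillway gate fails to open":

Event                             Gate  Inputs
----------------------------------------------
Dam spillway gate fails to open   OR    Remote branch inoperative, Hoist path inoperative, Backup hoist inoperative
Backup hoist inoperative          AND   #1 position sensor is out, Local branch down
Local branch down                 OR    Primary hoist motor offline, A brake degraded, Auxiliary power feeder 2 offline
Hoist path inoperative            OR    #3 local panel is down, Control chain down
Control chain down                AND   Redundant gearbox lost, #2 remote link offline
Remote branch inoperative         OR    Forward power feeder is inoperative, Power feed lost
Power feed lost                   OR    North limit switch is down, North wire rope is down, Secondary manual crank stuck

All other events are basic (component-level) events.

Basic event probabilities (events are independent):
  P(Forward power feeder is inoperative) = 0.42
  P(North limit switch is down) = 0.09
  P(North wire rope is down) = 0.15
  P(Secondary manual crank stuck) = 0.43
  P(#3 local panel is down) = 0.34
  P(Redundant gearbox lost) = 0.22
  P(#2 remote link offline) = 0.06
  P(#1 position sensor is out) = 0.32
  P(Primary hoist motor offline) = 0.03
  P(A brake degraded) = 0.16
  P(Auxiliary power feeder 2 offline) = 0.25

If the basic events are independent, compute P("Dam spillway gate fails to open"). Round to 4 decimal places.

0.8542

P(Power feed lost) [OR] = 1 − (1−0.09) × (1−0.15) × (1−0.43) = 0.559105
P(Remote branch inoperative) [OR] = 1 − (1−0.42) × (1−0.559105) = 0.744281
P(Control chain down) [AND] = 0.22 × 0.06 = 0.013200
P(Hoist path inoperative) [OR] = 1 − (1−0.34) × (1−0.013200) = 0.348712
P(Local branch down) [OR] = 1 − (1−0.03) × (1−0.16) × (1−0.25) = 0.388900
P(Backup hoist inoperative) [AND] = 0.32 × 0.388900 = 0.124448
P(Dam spillway gate fails to open) [OR] = 1 − (1−0.744281) × (1−0.348712) × (1−0.124448) = 0.854180
Rounded to 4 decimal places: P(Dam spillway gate fails to open) ≈ 0.8542.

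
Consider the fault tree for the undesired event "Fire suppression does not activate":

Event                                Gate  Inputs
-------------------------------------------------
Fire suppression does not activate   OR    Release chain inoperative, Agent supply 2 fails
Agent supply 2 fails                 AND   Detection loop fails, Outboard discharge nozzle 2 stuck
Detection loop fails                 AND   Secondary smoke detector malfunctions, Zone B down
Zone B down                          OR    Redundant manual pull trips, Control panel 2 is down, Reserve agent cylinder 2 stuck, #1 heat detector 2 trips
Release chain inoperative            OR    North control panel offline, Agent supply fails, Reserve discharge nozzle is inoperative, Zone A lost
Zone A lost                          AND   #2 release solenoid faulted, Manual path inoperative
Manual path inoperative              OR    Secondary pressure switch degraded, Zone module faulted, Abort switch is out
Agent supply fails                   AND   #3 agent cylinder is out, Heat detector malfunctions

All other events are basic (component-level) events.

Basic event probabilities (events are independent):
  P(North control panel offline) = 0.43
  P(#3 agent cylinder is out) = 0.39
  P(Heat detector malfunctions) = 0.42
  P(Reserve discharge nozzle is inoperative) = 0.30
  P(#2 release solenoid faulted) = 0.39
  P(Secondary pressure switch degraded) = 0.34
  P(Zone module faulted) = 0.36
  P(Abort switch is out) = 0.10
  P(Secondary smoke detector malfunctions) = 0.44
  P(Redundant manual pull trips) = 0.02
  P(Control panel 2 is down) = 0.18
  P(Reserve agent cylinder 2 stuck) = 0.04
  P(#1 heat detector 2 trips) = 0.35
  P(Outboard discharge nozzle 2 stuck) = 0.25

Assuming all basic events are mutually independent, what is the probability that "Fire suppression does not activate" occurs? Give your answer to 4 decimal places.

P(Agent supply fails) [AND] = 0.39 × 0.42 = 0.163800
P(Manual path inoperative) [OR] = 1 − (1−0.34) × (1−0.36) × (1−0.10) = 0.619840
P(Zone A lost) [AND] = 0.39 × 0.619840 = 0.241738
P(Release chain inoperative) [OR] = 1 − (1−0.43) × (1−0.163800) × (1−0.30) × (1−0.241738) = 0.747011
P(Zone B down) [OR] = 1 − (1−0.02) × (1−0.18) × (1−0.04) × (1−0.35) = 0.498554
P(Detection loop fails) [AND] = 0.44 × 0.498554 = 0.219364
P(Agent supply 2 fails) [AND] = 0.219364 × 0.25 = 0.054841
P(Fire suppression does not activate) [OR] = 1 − (1−0.747011) × (1−0.054841) = 0.760885
Rounded to 4 decimal places: P(Fire suppression does not activate) ≈ 0.7609.

0.7609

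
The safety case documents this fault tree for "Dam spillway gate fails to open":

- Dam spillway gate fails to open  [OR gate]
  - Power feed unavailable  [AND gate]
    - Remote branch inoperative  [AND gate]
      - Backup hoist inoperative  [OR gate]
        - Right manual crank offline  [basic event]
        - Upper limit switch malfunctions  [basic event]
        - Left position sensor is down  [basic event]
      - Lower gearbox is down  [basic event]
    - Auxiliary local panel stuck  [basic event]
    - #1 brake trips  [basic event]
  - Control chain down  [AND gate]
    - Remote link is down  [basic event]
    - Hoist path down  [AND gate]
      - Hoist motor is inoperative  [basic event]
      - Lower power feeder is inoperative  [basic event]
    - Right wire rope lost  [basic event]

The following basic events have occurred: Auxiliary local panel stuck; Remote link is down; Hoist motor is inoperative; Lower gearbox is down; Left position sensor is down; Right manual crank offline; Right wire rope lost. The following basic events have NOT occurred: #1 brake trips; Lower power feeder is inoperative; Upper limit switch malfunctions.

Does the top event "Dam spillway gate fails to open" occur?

Backup hoist inoperative [OR]: Right manual crank offline=occurs, Upper limit switch malfunctions=not, Left position sensor is down=occurs → at least one input occurs → occurs.
Remote branch inoperative [AND]: Backup hoist inoperative=occurs, Lower gearbox is down=occurs → all inputs occur → occurs.
Power feed unavailable [AND]: Remote branch inoperative=occurs, Auxiliary local panel stuck=occurs, #1 brake trips=not → not all inputs occur → does not occur.
Hoist path down [AND]: Hoist motor is inoperative=occurs, Lower power feeder is inoperative=not → not all inputs occur → does not occur.
Control chain down [AND]: Remote link is down=occurs, Hoist path down=not, Right wire rope lost=occurs → not all inputs occur → does not occur.
Dam spillway gate fails to open [OR]: Power feed unavailable=not, Control chain down=not → no input occurs → does not occur.

No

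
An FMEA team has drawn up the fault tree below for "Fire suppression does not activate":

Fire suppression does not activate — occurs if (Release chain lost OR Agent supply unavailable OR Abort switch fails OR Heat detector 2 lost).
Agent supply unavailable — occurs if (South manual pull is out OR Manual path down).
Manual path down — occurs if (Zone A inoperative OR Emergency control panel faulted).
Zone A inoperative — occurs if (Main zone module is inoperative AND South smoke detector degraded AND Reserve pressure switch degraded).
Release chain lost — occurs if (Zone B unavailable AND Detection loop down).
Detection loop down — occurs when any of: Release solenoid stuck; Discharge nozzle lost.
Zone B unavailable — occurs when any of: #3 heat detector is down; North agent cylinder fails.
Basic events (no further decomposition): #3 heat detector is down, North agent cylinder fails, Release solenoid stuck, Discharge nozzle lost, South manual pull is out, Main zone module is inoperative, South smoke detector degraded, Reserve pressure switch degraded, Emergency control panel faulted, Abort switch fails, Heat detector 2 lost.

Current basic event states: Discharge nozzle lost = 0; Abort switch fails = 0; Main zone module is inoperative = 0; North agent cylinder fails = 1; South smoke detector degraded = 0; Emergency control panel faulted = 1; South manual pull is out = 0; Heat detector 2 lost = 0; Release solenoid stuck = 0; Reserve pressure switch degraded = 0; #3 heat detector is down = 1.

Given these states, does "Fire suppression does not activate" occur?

Yes

Zone B unavailable [OR]: #3 heat detector is down=occurs, North agent cylinder fails=occurs → at least one input occurs → occurs.
Detection loop down [OR]: Release solenoid stuck=not, Discharge nozzle lost=not → no input occurs → does not occur.
Release chain lost [AND]: Zone B unavailable=occurs, Detection loop down=not → not all inputs occur → does not occur.
Zone A inoperative [AND]: Main zone module is inoperative=not, South smoke detector degraded=not, Reserve pressure switch degraded=not → not all inputs occur → does not occur.
Manual path down [OR]: Zone A inoperative=not, Emergency control panel faulted=occurs → at least one input occurs → occurs.
Agent supply unavailable [OR]: South manual pull is out=not, Manual path down=occurs → at least one input occurs → occurs.
Fire suppression does not activate [OR]: Release chain lost=not, Agent supply unavailable=occurs, Abort switch fails=not, Heat detector 2 lost=not → at least one input occurs → occurs.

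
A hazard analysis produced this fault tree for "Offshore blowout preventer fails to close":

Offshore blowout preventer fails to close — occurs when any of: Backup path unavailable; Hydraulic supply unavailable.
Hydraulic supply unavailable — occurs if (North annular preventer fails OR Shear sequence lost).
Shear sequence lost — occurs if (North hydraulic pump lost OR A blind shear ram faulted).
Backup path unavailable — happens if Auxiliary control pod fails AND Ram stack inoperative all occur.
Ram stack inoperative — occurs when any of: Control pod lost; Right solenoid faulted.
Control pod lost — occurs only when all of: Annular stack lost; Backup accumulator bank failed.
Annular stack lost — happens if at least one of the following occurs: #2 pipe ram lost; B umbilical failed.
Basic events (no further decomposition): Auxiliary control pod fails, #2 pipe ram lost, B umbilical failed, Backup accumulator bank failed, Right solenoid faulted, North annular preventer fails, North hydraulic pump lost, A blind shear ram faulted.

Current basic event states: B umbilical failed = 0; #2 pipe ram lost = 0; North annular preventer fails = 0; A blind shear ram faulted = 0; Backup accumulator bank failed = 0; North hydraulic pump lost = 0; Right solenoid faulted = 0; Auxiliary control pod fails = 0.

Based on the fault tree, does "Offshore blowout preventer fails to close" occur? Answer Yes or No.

No

Annular stack lost [OR]: #2 pipe ram lost=not, B umbilical failed=not → no input occurs → does not occur.
Control pod lost [AND]: Annular stack lost=not, Backup accumulator bank failed=not → not all inputs occur → does not occur.
Ram stack inoperative [OR]: Control pod lost=not, Right solenoid faulted=not → no input occurs → does not occur.
Backup path unavailable [AND]: Auxiliary control pod fails=not, Ram stack inoperative=not → not all inputs occur → does not occur.
Shear sequence lost [OR]: North hydraulic pump lost=not, A blind shear ram faulted=not → no input occurs → does not occur.
Hydraulic supply unavailable [OR]: North annular preventer fails=not, Shear sequence lost=not → no input occurs → does not occur.
Offshore blowout preventer fails to close [OR]: Backup path unavailable=not, Hydraulic supply unavailable=not → no input occurs → does not occur.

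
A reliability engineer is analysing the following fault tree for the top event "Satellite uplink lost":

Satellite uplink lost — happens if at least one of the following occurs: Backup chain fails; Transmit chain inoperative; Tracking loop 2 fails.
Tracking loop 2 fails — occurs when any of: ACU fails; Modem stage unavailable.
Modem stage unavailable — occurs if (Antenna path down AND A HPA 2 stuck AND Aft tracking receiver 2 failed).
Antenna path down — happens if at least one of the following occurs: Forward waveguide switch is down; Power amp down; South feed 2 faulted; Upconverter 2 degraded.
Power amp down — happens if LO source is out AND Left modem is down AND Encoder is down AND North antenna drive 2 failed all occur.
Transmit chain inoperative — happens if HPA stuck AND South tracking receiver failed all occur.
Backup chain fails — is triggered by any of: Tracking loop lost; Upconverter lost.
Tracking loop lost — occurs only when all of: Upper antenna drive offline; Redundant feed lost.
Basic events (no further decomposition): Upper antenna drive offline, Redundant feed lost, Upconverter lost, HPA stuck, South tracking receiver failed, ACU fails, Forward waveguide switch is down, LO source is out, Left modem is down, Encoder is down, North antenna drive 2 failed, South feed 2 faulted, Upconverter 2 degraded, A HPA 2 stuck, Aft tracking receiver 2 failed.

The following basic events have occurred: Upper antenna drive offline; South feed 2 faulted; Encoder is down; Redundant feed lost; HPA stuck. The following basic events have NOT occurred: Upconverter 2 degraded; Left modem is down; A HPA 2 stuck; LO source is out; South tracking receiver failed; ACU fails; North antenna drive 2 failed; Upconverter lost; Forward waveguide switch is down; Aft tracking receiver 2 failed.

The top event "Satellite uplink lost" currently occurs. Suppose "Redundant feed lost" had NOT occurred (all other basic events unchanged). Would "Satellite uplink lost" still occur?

No

Counterfactual: set "Redundant feed lost" to not occurred.
Tracking loop lost [AND]: Upper antenna drive offline=occurs, Redundant feed lost=not → not all inputs occur → does not occur.
Backup chain fails [OR]: Tracking loop lost=not, Upconverter lost=not → no input occurs → does not occur.
Transmit chain inoperative [AND]: HPA stuck=occurs, South tracking receiver failed=not → not all inputs occur → does not occur.
Power amp down [AND]: LO source is out=not, Left modem is down=not, Encoder is down=occurs, North antenna drive 2 failed=not → not all inputs occur → does not occur.
Antenna path down [OR]: Forward waveguide switch is down=not, Power amp down=not, South feed 2 faulted=occurs, Upconverter 2 degraded=not → at least one input occurs → occurs.
Modem stage unavailable [AND]: Antenna path down=occurs, A HPA 2 stuck=not, Aft tracking receiver 2 failed=not → not all inputs occur → does not occur.
Tracking loop 2 fails [OR]: ACU fails=not, Modem stage unavailable=not → no input occurs → does not occur.
Satellite uplink lost [OR]: Backup chain fails=not, Transmit chain inoperative=not, Tracking loop 2 fails=not → no input occurs → does not occur.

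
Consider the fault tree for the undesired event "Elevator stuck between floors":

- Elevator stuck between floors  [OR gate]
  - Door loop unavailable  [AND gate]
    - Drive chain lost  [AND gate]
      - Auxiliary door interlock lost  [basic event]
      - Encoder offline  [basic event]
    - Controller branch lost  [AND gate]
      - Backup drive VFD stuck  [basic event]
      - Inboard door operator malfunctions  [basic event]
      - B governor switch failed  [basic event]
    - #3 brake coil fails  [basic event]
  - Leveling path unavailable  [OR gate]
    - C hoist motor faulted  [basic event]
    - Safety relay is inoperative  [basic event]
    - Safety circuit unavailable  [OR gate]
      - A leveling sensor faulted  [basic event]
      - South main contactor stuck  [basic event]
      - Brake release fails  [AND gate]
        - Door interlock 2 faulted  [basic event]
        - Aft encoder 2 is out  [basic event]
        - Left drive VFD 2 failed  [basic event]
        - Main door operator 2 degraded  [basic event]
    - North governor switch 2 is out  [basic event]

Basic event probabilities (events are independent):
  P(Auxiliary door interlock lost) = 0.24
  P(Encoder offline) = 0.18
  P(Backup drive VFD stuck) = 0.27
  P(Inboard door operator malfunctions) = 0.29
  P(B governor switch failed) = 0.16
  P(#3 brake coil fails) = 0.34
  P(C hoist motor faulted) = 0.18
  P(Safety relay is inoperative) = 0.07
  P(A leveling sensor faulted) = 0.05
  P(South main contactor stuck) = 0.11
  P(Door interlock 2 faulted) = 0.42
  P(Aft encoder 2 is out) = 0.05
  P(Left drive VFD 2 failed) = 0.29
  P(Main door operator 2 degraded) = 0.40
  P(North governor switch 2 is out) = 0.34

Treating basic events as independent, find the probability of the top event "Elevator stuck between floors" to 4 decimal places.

0.5756

P(Drive chain lost) [AND] = 0.24 × 0.18 = 0.043200
P(Controller branch lost) [AND] = 0.27 × 0.29 × 0.16 = 0.012528
P(Door loop unavailable) [AND] = 0.043200 × 0.012528 × 0.34 = 0.000184
P(Brake release fails) [AND] = 0.42 × 0.05 × 0.29 × 0.40 = 0.002436
P(Safety circuit unavailable) [OR] = 1 − (1−0.05) × (1−0.11) × (1−0.002436) = 0.156560
P(Leveling path unavailable) [OR] = 1 − (1−0.18) × (1−0.07) × (1−0.156560) × (1−0.34) = 0.575483
P(Elevator stuck between floors) [OR] = 1 − (1−0.000184) × (1−0.575483) = 0.575561
Rounded to 4 decimal places: P(Elevator stuck between floors) ≈ 0.5756.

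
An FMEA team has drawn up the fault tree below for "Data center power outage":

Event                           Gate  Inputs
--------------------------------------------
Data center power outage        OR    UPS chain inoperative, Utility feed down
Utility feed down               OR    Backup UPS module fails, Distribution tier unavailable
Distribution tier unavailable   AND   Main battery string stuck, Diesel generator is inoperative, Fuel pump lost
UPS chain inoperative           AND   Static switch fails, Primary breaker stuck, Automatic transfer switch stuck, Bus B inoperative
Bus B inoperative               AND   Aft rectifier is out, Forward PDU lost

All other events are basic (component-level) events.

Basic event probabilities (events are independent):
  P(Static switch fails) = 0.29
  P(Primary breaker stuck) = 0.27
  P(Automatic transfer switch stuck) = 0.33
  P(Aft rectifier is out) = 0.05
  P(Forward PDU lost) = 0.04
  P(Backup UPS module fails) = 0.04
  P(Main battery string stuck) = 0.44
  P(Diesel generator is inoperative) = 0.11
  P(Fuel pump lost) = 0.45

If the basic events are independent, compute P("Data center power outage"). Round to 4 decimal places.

P(Bus B inoperative) [AND] = 0.05 × 0.04 = 0.002000
P(UPS chain inoperative) [AND] = 0.29 × 0.27 × 0.33 × 0.002000 = 0.000052
P(Distribution tier unavailable) [AND] = 0.44 × 0.11 × 0.45 = 0.021780
P(Utility feed down) [OR] = 1 − (1−0.04) × (1−0.021780) = 0.060909
P(Data center power outage) [OR] = 1 − (1−0.000052) × (1−0.060909) = 0.060958
Rounded to 4 decimal places: P(Data center power outage) ≈ 0.0610.

0.0610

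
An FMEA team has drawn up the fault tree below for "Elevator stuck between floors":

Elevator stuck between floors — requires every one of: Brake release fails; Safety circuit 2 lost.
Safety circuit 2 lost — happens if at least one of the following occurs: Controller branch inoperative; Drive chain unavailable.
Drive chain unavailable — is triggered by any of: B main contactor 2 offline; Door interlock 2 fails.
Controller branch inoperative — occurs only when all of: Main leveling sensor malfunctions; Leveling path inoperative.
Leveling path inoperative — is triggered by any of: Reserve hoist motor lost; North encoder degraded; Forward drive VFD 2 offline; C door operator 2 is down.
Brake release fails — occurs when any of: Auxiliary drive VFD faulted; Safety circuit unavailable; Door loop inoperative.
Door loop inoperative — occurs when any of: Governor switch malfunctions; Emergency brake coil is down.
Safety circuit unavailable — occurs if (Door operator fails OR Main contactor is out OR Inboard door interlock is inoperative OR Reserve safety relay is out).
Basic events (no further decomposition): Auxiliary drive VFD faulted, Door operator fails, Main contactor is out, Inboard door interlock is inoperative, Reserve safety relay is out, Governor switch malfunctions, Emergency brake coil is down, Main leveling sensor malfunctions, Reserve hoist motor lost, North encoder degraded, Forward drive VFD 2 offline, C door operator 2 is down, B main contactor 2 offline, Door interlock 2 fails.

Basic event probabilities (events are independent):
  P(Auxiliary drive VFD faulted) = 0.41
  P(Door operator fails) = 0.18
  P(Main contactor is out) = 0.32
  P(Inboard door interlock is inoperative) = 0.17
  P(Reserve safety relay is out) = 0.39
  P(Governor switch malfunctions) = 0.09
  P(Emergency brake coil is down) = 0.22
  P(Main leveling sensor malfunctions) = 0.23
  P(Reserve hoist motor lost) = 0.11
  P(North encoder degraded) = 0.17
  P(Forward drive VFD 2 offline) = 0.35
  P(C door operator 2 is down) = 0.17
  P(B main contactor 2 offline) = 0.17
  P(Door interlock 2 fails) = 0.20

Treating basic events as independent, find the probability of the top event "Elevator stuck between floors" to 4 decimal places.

0.3773

P(Safety circuit unavailable) [OR] = 1 − (1−0.18) × (1−0.32) × (1−0.17) × (1−0.39) = 0.717687
P(Door loop inoperative) [OR] = 1 − (1−0.09) × (1−0.22) = 0.290200
P(Brake release fails) [OR] = 1 − (1−0.41) × (1−0.717687) × (1−0.290200) = 0.881772
P(Leveling path inoperative) [OR] = 1 − (1−0.11) × (1−0.17) × (1−0.35) × (1−0.17) = 0.601471
P(Controller branch inoperative) [AND] = 0.23 × 0.601471 = 0.138338
P(Drive chain unavailable) [OR] = 1 − (1−0.17) × (1−0.20) = 0.336000
P(Safety circuit 2 lost) [OR] = 1 − (1−0.138338) × (1−0.336000) = 0.427856
P(Elevator stuck between floors) [AND] = 0.881772 × 0.427856 = 0.377271
Rounded to 4 decimal places: P(Elevator stuck between floors) ≈ 0.3773.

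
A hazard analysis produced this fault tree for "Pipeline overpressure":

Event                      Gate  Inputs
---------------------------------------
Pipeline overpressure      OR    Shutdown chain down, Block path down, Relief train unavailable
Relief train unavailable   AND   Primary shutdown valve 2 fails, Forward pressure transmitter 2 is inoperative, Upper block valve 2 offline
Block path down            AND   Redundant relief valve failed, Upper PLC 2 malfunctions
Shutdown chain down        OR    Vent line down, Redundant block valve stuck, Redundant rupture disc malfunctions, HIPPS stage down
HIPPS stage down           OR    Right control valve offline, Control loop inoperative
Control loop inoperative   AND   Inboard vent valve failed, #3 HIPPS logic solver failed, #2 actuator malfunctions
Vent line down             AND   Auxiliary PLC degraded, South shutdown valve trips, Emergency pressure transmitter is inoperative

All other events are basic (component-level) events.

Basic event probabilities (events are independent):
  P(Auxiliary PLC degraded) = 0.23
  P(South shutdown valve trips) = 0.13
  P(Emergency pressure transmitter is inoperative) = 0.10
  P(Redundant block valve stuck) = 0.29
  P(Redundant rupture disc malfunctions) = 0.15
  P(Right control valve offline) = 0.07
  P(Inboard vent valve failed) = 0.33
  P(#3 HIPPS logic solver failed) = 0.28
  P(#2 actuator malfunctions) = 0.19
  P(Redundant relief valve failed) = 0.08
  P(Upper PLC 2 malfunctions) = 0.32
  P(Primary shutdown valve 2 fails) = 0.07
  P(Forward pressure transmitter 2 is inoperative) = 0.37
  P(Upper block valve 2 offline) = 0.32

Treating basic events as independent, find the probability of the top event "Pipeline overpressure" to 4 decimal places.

0.4688

P(Vent line down) [AND] = 0.23 × 0.13 × 0.10 = 0.002990
P(Control loop inoperative) [AND] = 0.33 × 0.28 × 0.19 = 0.017556
P(HIPPS stage down) [OR] = 1 − (1−0.07) × (1−0.017556) = 0.086327
P(Shutdown chain down) [OR] = 1 − (1−0.002990) × (1−0.29) × (1−0.15) × (1−0.086327) = 0.450247
P(Block path down) [AND] = 0.08 × 0.32 = 0.025600
P(Relief train unavailable) [AND] = 0.07 × 0.37 × 0.32 = 0.008288
P(Pipeline overpressure) [OR] = 1 − (1−0.450247) × (1−0.025600) × (1−0.008288) = 0.468760
Rounded to 4 decimal places: P(Pipeline overpressure) ≈ 0.4688.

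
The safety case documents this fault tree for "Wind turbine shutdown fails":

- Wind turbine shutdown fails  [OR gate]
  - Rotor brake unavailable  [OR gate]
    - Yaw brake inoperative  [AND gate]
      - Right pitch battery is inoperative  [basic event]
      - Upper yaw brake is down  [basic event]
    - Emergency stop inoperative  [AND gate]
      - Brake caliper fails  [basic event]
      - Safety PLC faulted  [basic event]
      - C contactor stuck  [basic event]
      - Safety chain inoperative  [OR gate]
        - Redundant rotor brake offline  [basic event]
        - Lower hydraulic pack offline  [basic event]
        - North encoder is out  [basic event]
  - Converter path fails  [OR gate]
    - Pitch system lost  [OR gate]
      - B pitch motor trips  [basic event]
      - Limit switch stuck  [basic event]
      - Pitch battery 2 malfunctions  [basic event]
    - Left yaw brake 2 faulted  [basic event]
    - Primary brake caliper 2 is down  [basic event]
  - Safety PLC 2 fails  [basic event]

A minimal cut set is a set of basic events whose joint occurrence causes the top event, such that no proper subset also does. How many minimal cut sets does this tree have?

10

Yaw brake inoperative [AND]: one cut set from each child combined → 1 × 1 = 1 cut set(s).
Safety chain inoperative [OR]: union of children's cut sets → 3 cut set(s).
Emergency stop inoperative [AND]: one cut set from each child combined → 1 × 1 × 1 × 3 = 3 cut set(s).
Rotor brake unavailable [OR]: union of children's cut sets → 4 cut set(s).
Pitch system lost [OR]: union of children's cut sets → 3 cut set(s).
Converter path fails [OR]: union of children's cut sets → 5 cut set(s).
Wind turbine shutdown fails [OR]: union of children's cut sets → 10 cut set(s).
Minimal cut sets: {Right pitch battery is inoperative, Upper yaw brake is down}; {Brake caliper fails, C contactor stuck, Redundant rotor brake offline, Safety PLC faulted}; {Brake caliper fails, C contactor stuck, Lower hydraulic pack offline, Safety PLC faulted}; {Brake caliper fails, C contactor stuck, North encoder is out, Safety PLC faulted}; {B pitch motor trips}; {Limit switch stuck}; {Pitch battery 2 malfunctions}; {Left yaw brake 2 faulted}; {Primary brake caliper 2 is down}; {Safety PLC 2 fails}.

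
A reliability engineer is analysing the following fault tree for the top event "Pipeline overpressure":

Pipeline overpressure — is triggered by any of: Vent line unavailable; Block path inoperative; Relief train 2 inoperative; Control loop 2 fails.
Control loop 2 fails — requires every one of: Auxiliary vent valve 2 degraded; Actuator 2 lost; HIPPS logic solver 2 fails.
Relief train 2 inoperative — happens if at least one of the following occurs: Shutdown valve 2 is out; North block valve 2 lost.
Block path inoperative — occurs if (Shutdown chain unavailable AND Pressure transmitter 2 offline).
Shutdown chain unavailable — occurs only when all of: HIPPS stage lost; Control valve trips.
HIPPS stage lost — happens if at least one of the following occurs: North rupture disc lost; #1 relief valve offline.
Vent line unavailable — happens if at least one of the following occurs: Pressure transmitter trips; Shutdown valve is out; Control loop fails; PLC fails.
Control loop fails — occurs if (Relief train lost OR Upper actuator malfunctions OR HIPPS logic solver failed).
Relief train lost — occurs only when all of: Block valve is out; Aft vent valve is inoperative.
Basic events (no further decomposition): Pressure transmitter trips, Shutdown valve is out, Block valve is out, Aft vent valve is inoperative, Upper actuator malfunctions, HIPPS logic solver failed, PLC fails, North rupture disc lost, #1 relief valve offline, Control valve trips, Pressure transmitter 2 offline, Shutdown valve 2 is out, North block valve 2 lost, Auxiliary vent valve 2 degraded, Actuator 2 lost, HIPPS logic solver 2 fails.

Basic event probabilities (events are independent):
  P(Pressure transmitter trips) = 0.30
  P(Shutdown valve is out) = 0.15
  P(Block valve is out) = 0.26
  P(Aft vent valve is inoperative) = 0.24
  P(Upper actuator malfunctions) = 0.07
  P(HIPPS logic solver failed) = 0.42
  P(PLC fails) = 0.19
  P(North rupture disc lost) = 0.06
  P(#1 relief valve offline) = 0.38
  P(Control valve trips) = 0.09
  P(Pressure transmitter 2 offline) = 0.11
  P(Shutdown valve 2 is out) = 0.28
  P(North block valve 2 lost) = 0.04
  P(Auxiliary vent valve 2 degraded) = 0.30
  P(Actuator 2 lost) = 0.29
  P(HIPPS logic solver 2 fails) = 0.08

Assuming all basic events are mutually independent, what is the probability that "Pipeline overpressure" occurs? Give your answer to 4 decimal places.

P(Relief train lost) [AND] = 0.26 × 0.24 = 0.062400
P(Control loop fails) [OR] = 1 − (1−0.062400) × (1−0.07) × (1−0.42) = 0.494259
P(Vent line unavailable) [OR] = 1 − (1−0.30) × (1−0.15) × (1−0.494259) × (1−0.19) = 0.756258
P(HIPPS stage lost) [OR] = 1 − (1−0.06) × (1−0.38) = 0.417200
P(Shutdown chain unavailable) [AND] = 0.417200 × 0.09 = 0.037548
P(Block path inoperative) [AND] = 0.037548 × 0.11 = 0.004130
P(Relief train 2 inoperative) [OR] = 1 − (1−0.28) × (1−0.04) = 0.308800
P(Control loop 2 fails) [AND] = 0.30 × 0.29 × 0.08 = 0.006960
P(Pipeline overpressure) [OR] = 1 − (1−0.756258) × (1−0.004130) × (1−0.308800) × (1−0.006960) = 0.833389
Rounded to 4 decimal places: P(Pipeline overpressure) ≈ 0.8334.

0.8334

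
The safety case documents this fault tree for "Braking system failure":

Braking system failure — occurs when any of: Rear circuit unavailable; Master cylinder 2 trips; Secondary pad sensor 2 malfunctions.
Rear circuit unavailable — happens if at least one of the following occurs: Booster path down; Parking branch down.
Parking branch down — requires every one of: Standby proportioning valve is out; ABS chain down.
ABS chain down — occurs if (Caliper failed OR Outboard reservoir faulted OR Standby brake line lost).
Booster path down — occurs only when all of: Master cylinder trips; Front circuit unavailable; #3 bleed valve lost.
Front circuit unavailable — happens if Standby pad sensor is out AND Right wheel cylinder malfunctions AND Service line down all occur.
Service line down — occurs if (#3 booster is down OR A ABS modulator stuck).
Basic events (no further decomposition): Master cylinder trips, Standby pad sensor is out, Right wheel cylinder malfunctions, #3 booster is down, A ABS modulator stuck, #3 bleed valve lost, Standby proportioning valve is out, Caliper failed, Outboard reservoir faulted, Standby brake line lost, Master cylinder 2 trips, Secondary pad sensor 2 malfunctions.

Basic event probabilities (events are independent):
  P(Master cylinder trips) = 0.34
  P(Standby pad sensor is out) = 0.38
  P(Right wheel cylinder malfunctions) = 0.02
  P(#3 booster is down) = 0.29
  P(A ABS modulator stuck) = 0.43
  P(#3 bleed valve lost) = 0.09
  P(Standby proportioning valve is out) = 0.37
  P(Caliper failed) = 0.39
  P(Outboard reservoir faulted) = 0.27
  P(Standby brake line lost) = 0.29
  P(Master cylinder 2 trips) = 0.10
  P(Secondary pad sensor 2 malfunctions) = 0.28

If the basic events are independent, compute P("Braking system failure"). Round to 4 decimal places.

0.5160

P(Service line down) [OR] = 1 − (1−0.29) × (1−0.43) = 0.595300
P(Front circuit unavailable) [AND] = 0.38 × 0.02 × 0.595300 = 0.004524
P(Booster path down) [AND] = 0.34 × 0.004524 × 0.09 = 0.000138
P(ABS chain down) [OR] = 1 − (1−0.39) × (1−0.27) × (1−0.29) = 0.683837
P(Parking branch down) [AND] = 0.37 × 0.683837 = 0.253020
P(Rear circuit unavailable) [OR] = 1 − (1−0.000138) × (1−0.253020) = 0.253123
P(Braking system failure) [OR] = 1 − (1−0.253123) × (1−0.10) × (1−0.28) = 0.516024
Rounded to 4 decimal places: P(Braking system failure) ≈ 0.5160.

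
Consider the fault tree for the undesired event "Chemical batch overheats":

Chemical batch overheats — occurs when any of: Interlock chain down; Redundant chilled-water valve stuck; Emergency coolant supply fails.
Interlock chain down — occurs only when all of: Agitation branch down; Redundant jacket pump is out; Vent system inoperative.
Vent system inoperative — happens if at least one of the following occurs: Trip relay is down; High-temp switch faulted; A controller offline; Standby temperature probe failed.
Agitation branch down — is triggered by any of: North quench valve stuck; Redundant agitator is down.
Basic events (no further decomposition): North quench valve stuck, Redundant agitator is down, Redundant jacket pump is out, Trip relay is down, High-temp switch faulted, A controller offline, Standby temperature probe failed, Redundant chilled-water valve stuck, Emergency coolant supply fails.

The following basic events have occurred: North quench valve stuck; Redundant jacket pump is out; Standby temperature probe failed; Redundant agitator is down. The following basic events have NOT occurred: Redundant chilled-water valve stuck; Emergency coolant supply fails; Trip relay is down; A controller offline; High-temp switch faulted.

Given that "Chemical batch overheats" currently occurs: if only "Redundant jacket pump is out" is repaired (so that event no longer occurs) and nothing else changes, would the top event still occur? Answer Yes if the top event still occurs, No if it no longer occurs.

No

Counterfactual: set "Redundant jacket pump is out" to not occurred.
Agitation branch down [OR]: North quench valve stuck=occurs, Redundant agitator is down=occurs → at least one input occurs → occurs.
Vent system inoperative [OR]: Trip relay is down=not, High-temp switch faulted=not, A controller offline=not, Standby temperature probe failed=occurs → at least one input occurs → occurs.
Interlock chain down [AND]: Agitation branch down=occurs, Redundant jacket pump is out=not, Vent system inoperative=occurs → not all inputs occur → does not occur.
Chemical batch overheats [OR]: Interlock chain down=not, Redundant chilled-water valve stuck=not, Emergency coolant supply fails=not → no input occurs → does not occur.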